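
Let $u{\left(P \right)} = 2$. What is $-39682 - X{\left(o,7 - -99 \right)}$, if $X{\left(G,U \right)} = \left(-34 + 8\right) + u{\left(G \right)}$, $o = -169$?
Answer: $-39658$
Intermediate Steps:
$X{\left(G,U \right)} = -24$ ($X{\left(G,U \right)} = \left(-34 + 8\right) + 2 = -26 + 2 = -24$)
$-39682 - X{\left(o,7 - -99 \right)} = -39682 - -24 = -39682 + 24 = -39658$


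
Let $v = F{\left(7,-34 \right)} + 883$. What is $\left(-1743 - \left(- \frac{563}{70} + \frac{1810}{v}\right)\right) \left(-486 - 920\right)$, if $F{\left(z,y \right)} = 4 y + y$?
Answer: $\frac{60963042933}{24955} \approx 2.4429 \cdot 10^{6}$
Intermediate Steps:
$F{\left(z,y \right)} = 5 y$
$v = 713$ ($v = 5 \left(-34\right) + 883 = -170 + 883 = 713$)
$\left(-1743 - \left(- \frac{563}{70} + \frac{1810}{v}\right)\right) \left(-486 - 920\right) = \left(-1743 - \left(- \frac{563}{70} + \frac{1810}{713}\right)\right) \left(-486 - 920\right) = \left(-1743 - - \frac{274719}{49910}\right) \left(-1406\right) = \left(-1743 + \left(\frac{563}{70} - \frac{1810}{713}\right)\right) \left(-1406\right) = \left(-1743 + \frac{274719}{49910}\right) \left(-1406\right) = \left(- \frac{86718411}{49910}\right) \left(-1406\right) = \frac{60963042933}{24955}$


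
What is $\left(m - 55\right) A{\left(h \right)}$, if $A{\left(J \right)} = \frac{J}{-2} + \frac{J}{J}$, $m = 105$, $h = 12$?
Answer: $-250$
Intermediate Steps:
$A{\left(J \right)} = 1 - \frac{J}{2}$ ($A{\left(J \right)} = J \left(- \frac{1}{2}\right) + 1 = - \frac{J}{2} + 1 = 1 - \frac{J}{2}$)
$\left(m - 55\right) A{\left(h \right)} = \left(105 - 55\right) \left(1 - 6\right) = 50 \left(1 - 6\right) = 50 \left(-5\right) = -250$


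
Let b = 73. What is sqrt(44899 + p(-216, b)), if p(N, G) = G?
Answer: 2*sqrt(11243) ≈ 212.07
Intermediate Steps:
sqrt(44899 + p(-216, b)) = sqrt(44899 + 73) = sqrt(44972) = 2*sqrt(11243)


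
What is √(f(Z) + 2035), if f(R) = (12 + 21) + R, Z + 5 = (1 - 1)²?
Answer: √2063 ≈ 45.420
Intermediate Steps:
Z = -5 (Z = -5 + (1 - 1)² = -5 + 0² = -5 + 0 = -5)
f(R) = 33 + R
√(f(Z) + 2035) = √((33 - 5) + 2035) = √(28 + 2035) = √2063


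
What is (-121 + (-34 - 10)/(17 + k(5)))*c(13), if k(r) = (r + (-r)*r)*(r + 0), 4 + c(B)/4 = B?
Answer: -359964/83 ≈ -4336.9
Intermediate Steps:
c(B) = -16 + 4*B
k(r) = r*(r - r²) (k(r) = (r - r²)*r = r*(r - r²))
(-121 + (-34 - 10)/(17 + k(5)))*c(13) = (-121 + (-34 - 10)/(17 + 5²*(1 - 1*5)))*(-16 + 4*13) = (-121 - 44/(17 + 25*(1 - 5)))*(-16 + 52) = (-121 - 44/(17 + 25*(-4)))*36 = (-121 - 44/(17 - 100))*36 = (-121 - 44/(-83))*36 = (-121 - 44*(-1/83))*36 = (-121 + 44/83)*36 = -9999/83*36 = -359964/83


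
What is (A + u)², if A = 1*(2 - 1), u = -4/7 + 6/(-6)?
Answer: 16/49 ≈ 0.32653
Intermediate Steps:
u = -11/7 (u = -4*⅐ + 6*(-⅙) = -4/7 - 1 = -11/7 ≈ -1.5714)
A = 1 (A = 1*1 = 1)
(A + u)² = (1 - 11/7)² = (-4/7)² = 16/49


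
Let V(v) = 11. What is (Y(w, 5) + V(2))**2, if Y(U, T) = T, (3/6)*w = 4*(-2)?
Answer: 256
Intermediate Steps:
w = -16 (w = 2*(4*(-2)) = 2*(-8) = -16)
(Y(w, 5) + V(2))**2 = (5 + 11)**2 = 16**2 = 256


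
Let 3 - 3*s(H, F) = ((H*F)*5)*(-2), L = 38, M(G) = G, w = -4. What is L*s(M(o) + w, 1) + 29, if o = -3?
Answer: -2459/3 ≈ -819.67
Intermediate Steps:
s(H, F) = 1 + 10*F*H/3 (s(H, F) = 1 - (H*F)*5*(-2)/3 = 1 - (F*H)*5*(-2)/3 = 1 - 5*F*H*(-2)/3 = 1 - (-10)*F*H/3 = 1 + 10*F*H/3)
L*s(M(o) + w, 1) + 29 = 38*(1 + (10/3)*1*(-3 - 4)) + 29 = 38*(1 + (10/3)*1*(-7)) + 29 = 38*(1 - 70/3) + 29 = 38*(-67/3) + 29 = -2546/3 + 29 = -2459/3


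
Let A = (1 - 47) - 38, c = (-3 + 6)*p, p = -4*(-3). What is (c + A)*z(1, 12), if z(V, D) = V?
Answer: -48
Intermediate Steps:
p = 12
c = 36 (c = (-3 + 6)*12 = 3*12 = 36)
A = -84 (A = -46 - 38 = -84)
(c + A)*z(1, 12) = (36 - 84)*1 = -48*1 = -48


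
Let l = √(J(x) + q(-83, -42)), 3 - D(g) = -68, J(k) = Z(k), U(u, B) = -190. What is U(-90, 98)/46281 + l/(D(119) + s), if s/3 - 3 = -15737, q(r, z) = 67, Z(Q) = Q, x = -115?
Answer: -190/46281 - 4*I*√3/47131 ≈ -0.0041054 - 0.000147*I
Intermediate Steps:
J(k) = k
D(g) = 71 (D(g) = 3 - 1*(-68) = 3 + 68 = 71)
s = -47202 (s = 9 + 3*(-15737) = 9 - 47211 = -47202)
l = 4*I*√3 (l = √(-115 + 67) = √(-48) = 4*I*√3 ≈ 6.9282*I)
U(-90, 98)/46281 + l/(D(119) + s) = -190/46281 + (4*I*√3)/(71 - 47202) = -190*1/46281 + (4*I*√3)/(-47131) = -190/46281 + (4*I*√3)*(-1/47131) = -190/46281 - 4*I*√3/47131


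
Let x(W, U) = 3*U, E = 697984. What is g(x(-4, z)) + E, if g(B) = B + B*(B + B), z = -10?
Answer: 699754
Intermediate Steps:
g(B) = B + 2*B² (g(B) = B + B*(2*B) = B + 2*B²)
g(x(-4, z)) + E = (3*(-10))*(1 + 2*(3*(-10))) + 697984 = -30*(1 + 2*(-30)) + 697984 = -30*(1 - 60) + 697984 = -30*(-59) + 697984 = 1770 + 697984 = 699754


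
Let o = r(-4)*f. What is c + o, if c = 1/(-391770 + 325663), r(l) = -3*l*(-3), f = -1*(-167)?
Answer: -397435285/66107 ≈ -6012.0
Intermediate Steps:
f = 167
r(l) = 9*l
c = -1/66107 (c = 1/(-66107) = -1/66107 ≈ -1.5127e-5)
o = -6012 (o = (9*(-4))*167 = -36*167 = -6012)
c + o = -1/66107 - 6012 = -397435285/66107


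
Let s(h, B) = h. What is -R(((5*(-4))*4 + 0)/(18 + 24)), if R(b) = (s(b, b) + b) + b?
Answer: 40/7 ≈ 5.7143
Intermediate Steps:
R(b) = 3*b (R(b) = (b + b) + b = 2*b + b = 3*b)
-R(((5*(-4))*4 + 0)/(18 + 24)) = -3*((5*(-4))*4 + 0)/(18 + 24) = -3*(-20*4 + 0)/42 = -3*(-80 + 0)*(1/42) = -3*(-80*1/42) = -3*(-40)/21 = -1*(-40/7) = 40/7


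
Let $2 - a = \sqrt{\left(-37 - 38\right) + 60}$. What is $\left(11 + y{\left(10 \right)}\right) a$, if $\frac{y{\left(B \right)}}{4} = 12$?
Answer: $118 - 59 i \sqrt{15} \approx 118.0 - 228.51 i$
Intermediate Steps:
$y{\left(B \right)} = 48$ ($y{\left(B \right)} = 4 \cdot 12 = 48$)
$a = 2 - i \sqrt{15}$ ($a = 2 - \sqrt{\left(-37 - 38\right) + 60} = 2 - \sqrt{-75 + 60} = 2 - \sqrt{-15} = 2 - i \sqrt{15} \approx 2.0 - 3.873 i$)
$\left(11 + y{\left(10 \right)}\right) a = \left(11 + 48\right) \left(2 - i \sqrt{15}\right) = 59 \left(2 - i \sqrt{15}\right) = 118 - 59 i \sqrt{15}$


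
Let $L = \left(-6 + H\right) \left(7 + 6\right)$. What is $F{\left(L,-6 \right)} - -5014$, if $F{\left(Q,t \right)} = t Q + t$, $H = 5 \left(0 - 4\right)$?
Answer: $7036$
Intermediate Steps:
$H = -20$ ($H = 5 \left(-4\right) = -20$)
$L = -338$ ($L = \left(-6 - 20\right) \left(7 + 6\right) = \left(-26\right) 13 = -338$)
$F{\left(Q,t \right)} = t + Q t$ ($F{\left(Q,t \right)} = Q t + t = t + Q t$)
$F{\left(L,-6 \right)} - -5014 = - 6 \left(1 - 338\right) - -5014 = \left(-6\right) \left(-337\right) + 5014 = 2022 + 5014 = 7036$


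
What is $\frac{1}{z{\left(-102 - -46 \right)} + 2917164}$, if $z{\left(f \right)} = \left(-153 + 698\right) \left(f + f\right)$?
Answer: $\frac{1}{2856124} \approx 3.5012 \cdot 10^{-7}$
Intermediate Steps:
$z{\left(f \right)} = 1090 f$ ($z{\left(f \right)} = 545 \cdot 2 f = 1090 f$)
$\frac{1}{z{\left(-102 - -46 \right)} + 2917164} = \frac{1}{1090 \left(-102 - -46\right) + 2917164} = \frac{1}{1090 \left(-102 + 46\right) + 2917164} = \frac{1}{1090 \left(-56\right) + 2917164} = \frac{1}{-61040 + 2917164} = \frac{1}{2856124}$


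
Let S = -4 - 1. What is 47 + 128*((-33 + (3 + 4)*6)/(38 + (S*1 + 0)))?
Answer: 901/11 ≈ 81.909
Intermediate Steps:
S = -5
47 + 128*((-33 + (3 + 4)*6)/(38 + (S*1 + 0))) = 47 + 128*((-33 + (3 + 4)*6)/(38 + (-5*1 + 0))) = 47 + 128*((-33 + 7*6)/(38 + (-5 + 0))) = 47 + 128*((-33 + 42)/(38 - 5)) = 47 + 128*(9/33) = 47 + 128*(9*(1/33)) = 47 + 128*(3/11) = 47 + 384/11 = 901/11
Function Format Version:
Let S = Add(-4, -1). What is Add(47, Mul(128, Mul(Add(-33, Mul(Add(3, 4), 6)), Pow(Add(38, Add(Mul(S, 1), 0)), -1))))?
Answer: Rational(901, 11) ≈ 81.909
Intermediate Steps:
S = -5
Add(47, Mul(128, Mul(Add(-33, Mul(Add(3, 4), 6)), Pow(Add(38, Add(Mul(S, 1), 0)), -1)))) = Add(47, Mul(128, Mul(Add(-33, Mul(Add(3, 4), 6)), Pow(Add(38, Add(Mul(-5, 1), 0)), -1)))) = Add(47, Mul(128, Mul(Add(-33, Mul(7, 6)), Pow(Add(38, Add(-5, 0)), -1)))) = Add(47, Mul(128, Mul(Add(-33, 42), Pow(Add(38, -5), -1)))) = Add(47, Mul(128, Mul(9, Pow(33, -1)))) = Add(47, Mul(128, Mul(9, Rational(1, 33)))) = Add(47, Mul(128, Rational(3, 11))) = Add(47, Rational(384, 11)) = Rational(901, 11)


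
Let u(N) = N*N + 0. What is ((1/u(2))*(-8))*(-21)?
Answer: 42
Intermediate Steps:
u(N) = N² (u(N) = N² + 0 = N²)
((1/u(2))*(-8))*(-21) = ((1/2²)*(-8))*(-21) = ((1/4)*(-8))*(-21) = ((1*(¼))*(-8))*(-21) = ((¼)*(-8))*(-21) = -2*(-21) = 42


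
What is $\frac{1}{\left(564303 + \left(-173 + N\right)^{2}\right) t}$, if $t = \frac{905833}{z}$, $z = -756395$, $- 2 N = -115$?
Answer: $- \frac{3025580}{2092993272309} \approx -1.4456 \cdot 10^{-6}$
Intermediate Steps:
$N = \frac{115}{2}$ ($N = \left(- \frac{1}{2}\right) \left(-115\right) = \frac{115}{2} \approx 57.5$)
$t = - \frac{905833}{756395}$ ($t = \frac{905833}{-756395} = 905833 \left(- \frac{1}{756395}\right) = - \frac{905833}{756395} \approx -1.1976$)
$\frac{1}{\left(564303 + \left(-173 + N\right)^{2}\right) t} = \frac{1}{\left(564303 + \left(-173 + \frac{115}{2}\right)^{2}\right) \left(- \frac{905833}{756395}\right)} = \frac{1}{564303 + \left(- \frac{231}{2}\right)^{2}} \left(- \frac{756395}{905833}\right) = \frac{1}{564303 + \frac{53361}{4}} \left(- \frac{756395}{905833}\right) = \frac{1}{\frac{2310573}{4}} \left(- \frac{756395}{905833}\right) = \frac{4}{2310573} \left(- \frac{756395}{905833}\right) = - \frac{3025580}{2092993272309}$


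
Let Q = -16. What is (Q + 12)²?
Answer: 16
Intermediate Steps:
(Q + 12)² = (-16 + 12)² = (-4)² = 16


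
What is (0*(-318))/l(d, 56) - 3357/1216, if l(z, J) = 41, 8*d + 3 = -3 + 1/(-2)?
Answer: -3357/1216 ≈ -2.7607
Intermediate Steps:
d = -13/16 (d = -3/8 + (-3 + 1/(-2))/8 = -3/8 + (-3 - ½*1)/8 = -3/8 + (-3 - ½)/8 = -3/8 + (⅛)*(-7/2) = -3/8 - 7/16 = -13/16 ≈ -0.81250)
(0*(-318))/l(d, 56) - 3357/1216 = (0*(-318))/41 - 3357/1216 = 0*(1/41) - 3357*1/1216 = 0 - 3357/1216 = -3357/1216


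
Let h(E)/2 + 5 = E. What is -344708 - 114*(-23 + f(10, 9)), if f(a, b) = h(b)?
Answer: -342998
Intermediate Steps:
h(E) = -10 + 2*E
f(a, b) = -10 + 2*b
-344708 - 114*(-23 + f(10, 9)) = -344708 - 114*(-23 + (-10 + 2*9)) = -344708 - 114*(-23 + (-10 + 18)) = -344708 - 114*(-23 + 8) = -344708 - 114*(-15) = -344708 - 1*(-1710) = -344708 + 1710 = -342998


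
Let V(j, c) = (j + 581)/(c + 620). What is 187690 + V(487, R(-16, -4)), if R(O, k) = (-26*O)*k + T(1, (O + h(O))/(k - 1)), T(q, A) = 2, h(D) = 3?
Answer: 97785956/521 ≈ 1.8769e+5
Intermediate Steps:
R(O, k) = 2 - 26*O*k (R(O, k) = (-26*O)*k + 2 = -26*O*k + 2 = 2 - 26*O*k)
V(j, c) = (581 + j)/(620 + c)
187690 + V(487, R(-16, -4)) = 187690 + (581 + 487)/(620 + (2 - 26*(-16)*(-4))) = 187690 + 1068/(620 + (2 - 1664)) = 187690 + 1068/(620 - 1662) = 187690 + 1068/(-1042) = 187690 - 1/1042*1068 = 187690 - 534/521 = 97785956/521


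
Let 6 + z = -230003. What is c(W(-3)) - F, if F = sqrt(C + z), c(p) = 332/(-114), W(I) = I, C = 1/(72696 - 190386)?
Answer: -166/57 - I*sqrt(3185839961542590)/117690 ≈ -2.9123 - 479.59*I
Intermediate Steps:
z = -230009 (z = -6 - 230003 = -230009)
C = -1/117690 (C = 1/(-117690) = -1/117690 ≈ -8.4969e-6)
c(p) = -166/57 (c(p) = 332*(-1/114) = -166/57)
F = I*sqrt(3185839961542590)/117690 (F = sqrt(-1/117690 - 230009) = sqrt(-27069759211/117690) = I*sqrt(3185839961542590)/117690 ≈ 479.59*I)
c(W(-3)) - F = -166/57 - I*sqrt(3185839961542590)/117690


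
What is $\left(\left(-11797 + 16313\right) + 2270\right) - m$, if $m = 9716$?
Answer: $-2930$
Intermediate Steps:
$\left(\left(-11797 + 16313\right) + 2270\right) - m = \left(\left(-11797 + 16313\right) + 2270\right) - 9716 = \left(4516 + 2270\right) - 9716 = 6786 - 9716 = -2930$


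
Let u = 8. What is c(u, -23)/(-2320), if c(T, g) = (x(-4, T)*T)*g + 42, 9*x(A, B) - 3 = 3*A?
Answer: -113/1160 ≈ -0.097414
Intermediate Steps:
x(A, B) = ⅓ + A/3 (x(A, B) = ⅓ + (3*A)/9 = ⅓ + A/3)
c(T, g) = 42 - T*g (c(T, g) = ((⅓ + (⅓)*(-4))*T)*g + 42 = ((⅓ - 4/3)*T)*g + 42 = (-T)*g + 42 = -T*g + 42 = 42 - T*g)
c(u, -23)/(-2320) = (42 - 1*8*(-23))/(-2320) = (42 + 184)*(-1/2320) = 226*(-1/2320) = -113/1160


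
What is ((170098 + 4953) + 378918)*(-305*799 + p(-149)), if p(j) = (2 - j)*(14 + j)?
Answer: -146292133520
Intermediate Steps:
((170098 + 4953) + 378918)*(-305*799 + p(-149)) = ((170098 + 4953) + 378918)*(-305*799 + (28 - 1*(-149)² - 12*(-149))) = (175051 + 378918)*(-243695 + (28 - 1*22201 + 1788)) = 553969*(-243695 + (28 - 22201 + 1788)) = 553969*(-243695 - 20385) = 553969*(-264080) = -146292133520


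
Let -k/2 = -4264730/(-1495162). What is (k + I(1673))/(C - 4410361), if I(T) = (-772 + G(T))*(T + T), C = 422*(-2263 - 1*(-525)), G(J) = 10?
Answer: 1906075656542/3845404905057 ≈ 0.49568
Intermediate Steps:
C = -733436 (C = 422*(-2263 + 525) = 422*(-1738) = -733436)
I(T) = -1524*T (I(T) = (-772 + 10)*(T + T) = -1524*T)
k = -4264730/747581 (k = -(-8529460)/(-1495162) = -(-8529460)*(-1)/1495162 = -2*2132365/747581 = -4264730/747581 ≈ -5.7047)
(k + I(1673))/(C - 4410361) = (-4264730/747581 - 1524*1673)/(-733436 - 4410361) = (-4264730/747581 - 2549652)/(-5143797) = -1906075656542/747581*(-1/5143797) = 1906075656542/3845404905057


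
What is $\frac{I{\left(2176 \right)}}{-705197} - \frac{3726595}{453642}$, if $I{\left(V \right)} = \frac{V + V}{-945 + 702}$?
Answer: $- \frac{212866014668087}{25912465175394} \approx -8.2148$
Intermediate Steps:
$I{\left(V \right)} = - \frac{2 V}{243}$ ($I{\left(V \right)} = \frac{2 V}{-243} = 2 V \left(- \frac{1}{243}\right) = - \frac{2 V}{243}$)
$\frac{I{\left(2176 \right)}}{-705197} - \frac{3726595}{453642} = \frac{\left(- \frac{2}{243}\right) 2176}{-705197} - \frac{3726595}{453642} = \left(- \frac{4352}{243}\right) \left(- \frac{1}{705197}\right) - \frac{3726595}{453642} = \frac{4352}{171362871} - \frac{3726595}{453642} = - \frac{212866014668087}{25912465175394}$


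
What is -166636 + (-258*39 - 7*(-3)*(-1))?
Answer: -176719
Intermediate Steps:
-166636 + (-258*39 - 7*(-3)*(-1)) = -166636 + (-10062 + 21*(-1)) = -166636 + (-10062 - 21) = -166636 - 10083 = -176719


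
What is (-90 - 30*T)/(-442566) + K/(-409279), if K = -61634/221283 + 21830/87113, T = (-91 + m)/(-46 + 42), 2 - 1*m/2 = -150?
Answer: -107493213344897/31558072816236564 ≈ -0.0034062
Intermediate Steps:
m = 304 (m = 4 - 2*(-150) = 4 + 300 = 304)
T = -213/4 (T = (-91 + 304)/(-46 + 42) = 213/(-4) = 213*(-1/4) = -213/4 ≈ -53.250)
K = -538514752/19276625979 (K = -61634*1/221283 + 21830*(1/87113) = -61634/221283 + 21830/87113 = -538514752/19276625979 ≈ -0.027936)
(-90 - 30*T)/(-442566) + K/(-409279) = (-90 - 30*(-213/4))/(-442566) - 538514752/19276625979/(-409279) = (-90 + 3195/2)*(-1/442566) - 538514752/19276625979*(-1/409279) = (3015/2)*(-1/442566) + 538514752/7889518204059141 = -335/98348 + 538514752/7889518204059141 = -107493213344897/31558072816236564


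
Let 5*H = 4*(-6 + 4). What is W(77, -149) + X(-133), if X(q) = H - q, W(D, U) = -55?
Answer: 382/5 ≈ 76.400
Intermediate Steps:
H = -8/5 (H = (4*(-6 + 4))/5 = (4*(-2))/5 = (1/5)*(-8) = -8/5 ≈ -1.6000)
X(q) = -8/5 - q
W(77, -149) + X(-133) = -55 + (-8/5 - 1*(-133)) = -55 + (-8/5 + 133) = -55 + 657/5 = 382/5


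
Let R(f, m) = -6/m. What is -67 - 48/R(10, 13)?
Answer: 37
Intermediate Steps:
-67 - 48/R(10, 13) = -67 - 48/((-6/13)) = -67 - 48/((-6*1/13)) = -67 - 48/(-6/13) = -67 - 48*(-13)/6 = -67 - 48*(-13/6) = -67 + 104 = 37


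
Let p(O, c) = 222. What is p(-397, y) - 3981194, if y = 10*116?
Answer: -3980972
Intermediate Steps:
y = 1160
p(-397, y) - 3981194 = 222 - 3981194 = -3980972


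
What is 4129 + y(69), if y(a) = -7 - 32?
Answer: 4090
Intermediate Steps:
y(a) = -39
4129 + y(69) = 4129 - 39 = 4090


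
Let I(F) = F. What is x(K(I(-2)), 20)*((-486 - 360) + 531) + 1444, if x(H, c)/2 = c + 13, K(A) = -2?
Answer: -19346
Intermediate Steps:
x(H, c) = 26 + 2*c (x(H, c) = 2*(c + 13) = 2*(13 + c) = 26 + 2*c)
x(K(I(-2)), 20)*((-486 - 360) + 531) + 1444 = (26 + 2*20)*((-486 - 360) + 531) + 1444 = (26 + 40)*(-846 + 531) + 1444 = 66*(-315) + 1444 = -20790 + 1444 = -19346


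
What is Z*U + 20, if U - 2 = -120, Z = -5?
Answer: 610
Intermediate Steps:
U = -118 (U = 2 - 120 = -118)
Z*U + 20 = -5*(-118) + 20 = 590 + 20 = 610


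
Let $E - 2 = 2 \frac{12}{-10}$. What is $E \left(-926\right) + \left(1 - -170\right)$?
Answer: $\frac{2707}{5} \approx 541.4$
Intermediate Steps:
$E = - \frac{2}{5}$ ($E = 2 + 2 \frac{12}{-10} = 2 + 2 \cdot 12 \left(- \frac{1}{10}\right) = 2 + 2 \left(- \frac{6}{5}\right) = 2 - \frac{12}{5} = - \frac{2}{5} \approx -0.4$)
$E \left(-926\right) + \left(1 - -170\right) = \left(- \frac{2}{5}\right) \left(-926\right) + \left(1 - -170\right) = \frac{1852}{5} + \left(1 + 170\right) = \frac{1852}{5} + 171 = \frac{2707}{5}$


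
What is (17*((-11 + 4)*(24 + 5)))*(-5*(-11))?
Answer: -189805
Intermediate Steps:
(17*((-11 + 4)*(24 + 5)))*(-5*(-11)) = (17*(-7*29))*55 = (17*(-203))*55 = -3451*55 = -189805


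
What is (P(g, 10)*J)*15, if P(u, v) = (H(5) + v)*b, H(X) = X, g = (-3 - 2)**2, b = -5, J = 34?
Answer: -38250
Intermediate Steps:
g = 25 (g = (-5)**2 = 25)
P(u, v) = -25 - 5*v (P(u, v) = (5 + v)*(-5) = -25 - 5*v)
(P(g, 10)*J)*15 = ((-25 - 5*10)*34)*15 = ((-25 - 50)*34)*15 = -75*34*15 = -2550*15 = -38250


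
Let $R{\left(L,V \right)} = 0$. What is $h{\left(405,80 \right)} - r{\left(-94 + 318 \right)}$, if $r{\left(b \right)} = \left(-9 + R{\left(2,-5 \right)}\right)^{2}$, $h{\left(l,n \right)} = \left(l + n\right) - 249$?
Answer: $155$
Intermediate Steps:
$h{\left(l,n \right)} = -249 + l + n$ ($h{\left(l,n \right)} = \left(l + n\right) - 249 = -249 + l + n$)
$r{\left(b \right)} = 81$ ($r{\left(b \right)} = \left(-9 + 0\right)^{2} = \left(-9\right)^{2} = 81$)
$h{\left(405,80 \right)} - r{\left(-94 + 318 \right)} = \left(-249 + 405 + 80\right) - 81 = 236 - 81 = 155$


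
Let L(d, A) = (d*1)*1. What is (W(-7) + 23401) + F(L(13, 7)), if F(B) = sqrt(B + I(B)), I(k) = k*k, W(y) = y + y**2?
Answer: 23443 + sqrt(182) ≈ 23457.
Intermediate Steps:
I(k) = k**2
L(d, A) = d (L(d, A) = d*1 = d)
F(B) = sqrt(B + B**2)
(W(-7) + 23401) + F(L(13, 7)) = (-7*(1 - 7) + 23401) + sqrt(13*(1 + 13)) = (-7*(-6) + 23401) + sqrt(13*14) = (42 + 23401) + sqrt(182) = 23443 + sqrt(182)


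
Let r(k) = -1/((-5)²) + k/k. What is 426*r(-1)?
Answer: 10224/25 ≈ 408.96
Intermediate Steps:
r(k) = 24/25 (r(k) = -1/25 + 1 = 24/25)
426*r(-1) = 426*(24/25) = 10224/25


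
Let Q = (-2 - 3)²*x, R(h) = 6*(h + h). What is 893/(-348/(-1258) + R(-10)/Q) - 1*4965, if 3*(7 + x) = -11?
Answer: -34151125/9141 ≈ -3736.0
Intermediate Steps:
x = -32/3 (x = -7 + (⅓)*(-11) = -7 - 11/3 = -32/3 ≈ -10.667)
R(h) = 12*h (R(h) = 6*(2*h) = 12*h)
Q = -800/3 (Q = (-2 - 3)²*(-32/3) = (-5)²*(-32/3) = 25*(-32/3) = -800/3 ≈ -266.67)
893/(-348/(-1258) + R(-10)/Q) - 1*4965 = 893/(-348/(-1258) + (12*(-10))/(-800/3)) - 1*4965 = 893/(-348*(-1/1258) - 120*(-3/800)) - 4965 = 893/(174/629 + 9/20) - 4965 = 893/(9141/12580) - 4965 = 893*(12580/9141) - 4965 = 11233940/9141 - 4965 = -34151125/9141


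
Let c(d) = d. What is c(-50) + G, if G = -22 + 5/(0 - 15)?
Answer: -217/3 ≈ -72.333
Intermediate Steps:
G = -67/3 (G = -22 + 5/(-15) = -22 - 1/15*5 = -22 - ⅓ = -67/3 ≈ -22.333)
c(-50) + G = -50 - 67/3 = -217/3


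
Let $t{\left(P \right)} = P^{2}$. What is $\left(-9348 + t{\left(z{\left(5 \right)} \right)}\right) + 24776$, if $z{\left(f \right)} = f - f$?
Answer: $15428$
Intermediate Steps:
$z{\left(f \right)} = 0$
$\left(-9348 + t{\left(z{\left(5 \right)} \right)}\right) + 24776 = \left(-9348 + 0^{2}\right) + 24776 = \left(-9348 + 0\right) + 24776 = -9348 + 24776 = 15428$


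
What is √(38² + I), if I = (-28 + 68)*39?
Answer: 2*√751 ≈ 54.809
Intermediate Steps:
I = 1560 (I = 40*39 = 1560)
√(38² + I) = √(38² + 1560) = √(1444 + 1560) = √3004 = 2*√751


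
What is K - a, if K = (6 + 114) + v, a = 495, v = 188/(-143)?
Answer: -53813/143 ≈ -376.31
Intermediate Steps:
v = -188/143 (v = 188*(-1/143) = -188/143 ≈ -1.3147)
K = 16972/143 (K = (6 + 114) - 188/143 = 120 - 188/143 = 16972/143 ≈ 118.69)
K - a = 16972/143 - 1*495 = 16972/143 - 495 = -53813/143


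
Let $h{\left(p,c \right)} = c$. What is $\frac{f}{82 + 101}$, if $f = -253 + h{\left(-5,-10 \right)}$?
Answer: $- \frac{263}{183} \approx -1.4372$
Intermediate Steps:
$f = -263$ ($f = -253 - 10 = -263$)
$\frac{f}{82 + 101} = \frac{1}{82 + 101} \left(-263\right) = \frac{1}{183} \left(-263\right) = - \frac{263}{183}$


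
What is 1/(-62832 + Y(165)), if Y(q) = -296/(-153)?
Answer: -153/9613000 ≈ -1.5916e-5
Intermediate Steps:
Y(q) = 296/153 (Y(q) = -296*(-1/153) = 296/153)
1/(-62832 + Y(165)) = 1/(-62832 + 296/153) = 1/(-9613000/153) = -153/9613000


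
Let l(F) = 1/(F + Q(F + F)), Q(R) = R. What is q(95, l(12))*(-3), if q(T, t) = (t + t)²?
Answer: -1/108 ≈ -0.0092593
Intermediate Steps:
l(F) = 1/(3*F) (l(F) = 1/(F + (F + F)) = 1/(F + 2*F) = 1/(3*F))
q(T, t) = 4*t² (q(T, t) = (2*t)² = 4*t²)
q(95, l(12))*(-3) = (4*((⅓)/12)²)*(-3) = (4*((⅓)*(1/12))²)*(-3) = (4*(1/36)²)*(-3) = (4*(1/1296))*(-3) = (1/324)*(-3) = -1/108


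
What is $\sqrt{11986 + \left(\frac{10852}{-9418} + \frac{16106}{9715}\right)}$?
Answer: $\frac{\sqrt{25086240581166451190}}{45747935} \approx 109.48$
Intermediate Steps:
$\sqrt{11986 + \left(\frac{10852}{-9418} + \frac{16106}{9715}\right)} = \sqrt{11986 + \left(10852 \left(- \frac{1}{9418}\right) + 16106 \cdot \frac{1}{9715}\right)} = \sqrt{11986 + \left(- \frac{5426}{4709} + \frac{16106}{9715}\right)} = \sqrt{11986 + \frac{23129564}{45747935}} = \sqrt{\frac{548357878474}{45747935}} = \frac{\sqrt{25086240581166451190}}{45747935}$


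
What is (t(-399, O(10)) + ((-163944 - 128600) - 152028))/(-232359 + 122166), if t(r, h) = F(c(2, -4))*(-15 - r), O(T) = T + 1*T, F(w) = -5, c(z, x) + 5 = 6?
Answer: 446492/110193 ≈ 4.0519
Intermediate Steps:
c(z, x) = 1 (c(z, x) = -5 + 6 = 1)
O(T) = 2*T (O(T) = T + T = 2*T)
t(r, h) = 75 + 5*r (t(r, h) = -5*(-15 - r) = 75 + 5*r)
(t(-399, O(10)) + ((-163944 - 128600) - 152028))/(-232359 + 122166) = ((75 + 5*(-399)) + ((-163944 - 128600) - 152028))/(-232359 + 122166) = ((75 - 1995) + (-292544 - 152028))/(-110193) = (-1920 - 444572)*(-1/110193) = -446492*(-1/110193) = 446492/110193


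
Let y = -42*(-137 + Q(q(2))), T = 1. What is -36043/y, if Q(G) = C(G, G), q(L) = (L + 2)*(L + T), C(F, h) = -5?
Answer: -5149/852 ≈ -6.0434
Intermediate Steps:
q(L) = (1 + L)*(2 + L) (q(L) = (L + 2)*(L + 1) = (2 + L)*(1 + L) = (1 + L)*(2 + L))
Q(G) = -5
y = 5964 (y = -42*(-137 - 5) = -42*(-142) = 5964)
-36043/y = -36043/5964 = -36043*1/5964 = -5149/852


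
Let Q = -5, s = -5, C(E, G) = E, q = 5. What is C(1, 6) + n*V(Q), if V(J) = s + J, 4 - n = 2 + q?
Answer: 31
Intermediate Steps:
n = -3 (n = 4 - (2 + 5) = 4 - 1*7 = 4 - 7 = -3)
V(J) = -5 + J
C(1, 6) + n*V(Q) = 1 - 3*(-5 - 5) = 1 - 3*(-10) = 1 + 30 = 31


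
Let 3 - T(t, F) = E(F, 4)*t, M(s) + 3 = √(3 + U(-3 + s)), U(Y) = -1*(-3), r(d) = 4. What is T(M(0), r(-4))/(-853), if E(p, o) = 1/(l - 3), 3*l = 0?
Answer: -2/853 - √6/2559 ≈ -0.0033019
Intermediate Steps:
l = 0 (l = (⅓)*0 = 0)
U(Y) = 3
M(s) = -3 + √6 (M(s) = -3 + √(3 + 3) = -3 + √6)
E(p, o) = -⅓ (E(p, o) = 1/(0 - 3) = 1/(-3) = -⅓)
T(t, F) = 3 + t/3 (T(t, F) = 3 - (-1)*t/3 = 3 + t/3)
T(M(0), r(-4))/(-853) = (3 + (-3 + √6)/3)/(-853) = (3 + (-1 + √6/3))*(-1/853) = (2 + √6/3)*(-1/853) = -2/853 - √6/2559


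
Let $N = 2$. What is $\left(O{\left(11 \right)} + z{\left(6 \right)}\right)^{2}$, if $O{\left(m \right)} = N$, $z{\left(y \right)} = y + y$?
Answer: $196$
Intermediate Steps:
$z{\left(y \right)} = 2 y$
$O{\left(m \right)} = 2$
$\left(O{\left(11 \right)} + z{\left(6 \right)}\right)^{2} = \left(2 + 2 \cdot 6\right)^{2} = \left(2 + 12\right)^{2} = 14^{2} = 196$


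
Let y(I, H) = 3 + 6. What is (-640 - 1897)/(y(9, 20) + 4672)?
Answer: -2537/4681 ≈ -0.54198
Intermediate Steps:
y(I, H) = 9
(-640 - 1897)/(y(9, 20) + 4672) = (-640 - 1897)/(9 + 4672) = -2537/4681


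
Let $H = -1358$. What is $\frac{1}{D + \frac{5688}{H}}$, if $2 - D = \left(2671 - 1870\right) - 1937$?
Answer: $\frac{679}{769858} \approx 0.00088198$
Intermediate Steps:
$D = 1138$ ($D = 2 - \left(\left(2671 - 1870\right) - 1937\right) = 2 - \left(801 - 1937\right) = 2 - -1136 = 2 + 1136 = 1138$)
$\frac{1}{D + \frac{5688}{H}} = \frac{1}{1138 + \frac{5688}{-1358}} = \frac{1}{1138 + 5688 \left(- \frac{1}{1358}\right)} = \frac{1}{1138 - \frac{2844}{679}} = \frac{1}{\frac{769858}{679}} = \frac{679}{769858}$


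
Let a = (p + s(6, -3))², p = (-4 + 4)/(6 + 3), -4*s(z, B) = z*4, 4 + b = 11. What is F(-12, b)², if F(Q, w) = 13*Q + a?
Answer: 14400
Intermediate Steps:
b = 7 (b = -4 + 11 = 7)
s(z, B) = -z (s(z, B) = -z*4/4 = -z)
p = 0 (p = 0/9 = 0*(⅑) = 0)
a = 36 (a = (0 - 1*6)² = (0 - 6)² = (-6)² = 36)
F(Q, w) = 36 + 13*Q (F(Q, w) = 13*Q + 36 = 36 + 13*Q)
F(-12, b)² = (36 + 13*(-12))² = (36 - 156)² = (-120)² = 14400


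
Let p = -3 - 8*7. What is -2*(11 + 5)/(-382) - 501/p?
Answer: 96635/11269 ≈ 8.5753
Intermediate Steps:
p = -59 (p = -3 - 56 = -59)
-2*(11 + 5)/(-382) - 501/p = -2*(11 + 5)/(-382) - 501/(-59) = -2*16*(-1/382) - 501*(-1/59) = -32*(-1/382) + 501/59 = 16/191 + 501/59 = 96635/11269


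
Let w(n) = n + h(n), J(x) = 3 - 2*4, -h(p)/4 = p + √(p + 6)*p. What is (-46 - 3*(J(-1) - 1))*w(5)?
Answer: 420 + 560*√11 ≈ 2277.3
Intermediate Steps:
h(p) = -4*p - 4*p*√(6 + p) (h(p) = -4*(p + √(p + 6)*p) = -4*(p + √(6 + p)*p) = -4*(p + p*√(6 + p)) = -4*p - 4*p*√(6 + p))
J(x) = -5 (J(x) = 3 - 8 = -5)
w(n) = n - 4*n*(1 + √(6 + n))
(-46 - 3*(J(-1) - 1))*w(5) = (-46 - 3*(-5 - 1))*(5*(-3 - 4*√(6 + 5))) = (-46 - 3*(-6))*(5*(-3 - 4*√11)) = (-46 + 18)*(-15 - 20*√11) = -28*(-15 - 20*√11) = 420 + 560*√11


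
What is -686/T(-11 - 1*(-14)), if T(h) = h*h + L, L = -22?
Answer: 686/13 ≈ 52.769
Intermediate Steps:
T(h) = -22 + h² (T(h) = h*h - 22 = h² - 22 = -22 + h²)
-686/T(-11 - 1*(-14)) = -686/(-22 + (-11 - 1*(-14))²) = -686/(-22 + (-11 + 14)²) = -686/(-22 + 3²) = -686/(-22 + 9) = -686/(-13) = -686*(-1/13) = 686/13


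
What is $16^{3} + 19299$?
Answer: $23395$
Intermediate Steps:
$16^{3} + 19299 = 4096 + 19299 = 23395$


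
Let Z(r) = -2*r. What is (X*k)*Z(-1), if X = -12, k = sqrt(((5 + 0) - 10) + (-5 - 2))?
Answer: -48*I*sqrt(3) ≈ -83.138*I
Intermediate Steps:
k = 2*I*sqrt(3) (k = sqrt((5 - 10) - 7) = sqrt(-5 - 7) = sqrt(-12) = 2*I*sqrt(3) ≈ 3.4641*I)
(X*k)*Z(-1) = (-24*I*sqrt(3))*(-2*(-1)) = -24*I*sqrt(3)*2 = -48*I*sqrt(3)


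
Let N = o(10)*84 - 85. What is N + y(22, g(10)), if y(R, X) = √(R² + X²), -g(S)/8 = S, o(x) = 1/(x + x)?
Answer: -404/5 + 2*√1721 ≈ 2.1699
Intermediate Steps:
o(x) = 1/(2*x)
g(S) = -8*S
N = -404/5 (N = ((½)/10)*84 - 85 = ((½)*(⅒))*84 - 85 = (1/20)*84 - 85 = 21/5 - 85 = -404/5 ≈ -80.800)
N + y(22, g(10)) = -404/5 + √(22² + (-8*10)²) = -404/5 + √(484 + (-80)²) = -404/5 + √(484 + 6400) = -404/5 + √6884 = -404/5 + 2*√1721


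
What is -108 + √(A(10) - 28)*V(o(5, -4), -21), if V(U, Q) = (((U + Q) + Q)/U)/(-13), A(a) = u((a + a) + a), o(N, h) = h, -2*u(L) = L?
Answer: -108 - 23*I*√43/26 ≈ -108.0 - 5.8008*I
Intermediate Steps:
u(L) = -L/2
A(a) = -3*a/2 (A(a) = -((a + a) + a)/2 = -(2*a + a)/2 = -3*a/2)
V(U, Q) = -(U + 2*Q)/(13*U) (V(U, Q) = (((Q + U) + Q)/U)*(-1/13) = ((U + 2*Q)/U)*(-1/13) = -(U + 2*Q)/(13*U))
-108 + √(A(10) - 28)*V(o(5, -4), -21) = -108 + √(-3/2*10 - 28)*((1/13)*(-1*(-4) - 2*(-21))/(-4)) = -108 + √(-15 - 28)*((1/13)*(-¼)*(4 + 42)) = -108 + √(-43)*((1/13)*(-¼)*46) = -108 + (I*√43)*(-23/26) = -108 - 23*I*√43/26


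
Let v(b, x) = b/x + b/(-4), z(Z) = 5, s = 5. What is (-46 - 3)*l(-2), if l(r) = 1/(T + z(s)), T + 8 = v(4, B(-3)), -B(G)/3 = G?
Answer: 441/32 ≈ 13.781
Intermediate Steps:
B(G) = -3*G
v(b, x) = -b/4 + b/x (v(b, x) = b/x + b*(-1/4) = b/x - b/4 = -b/4 + b/x)
T = -77/9 (T = -8 + (-1/4*4 + 4/((-3*(-3)))) = -8 + (-1 + 4/9) = -8 - 5/9 = -77/9 ≈ -8.5556)
l(r) = -9/32 (l(r) = 1/(-77/9 + 5) = 1/(-32/9) = -9/32)
(-46 - 3)*l(-2) = (-46 - 3)*(-9/32) = -49*(-9/32) = 441/32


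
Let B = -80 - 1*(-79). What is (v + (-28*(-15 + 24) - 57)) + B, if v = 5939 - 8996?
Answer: -3367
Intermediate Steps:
v = -3057
B = -1 (B = -80 + 79 = -1)
(v + (-28*(-15 + 24) - 57)) + B = (-3057 + (-28*(-15 + 24) - 57)) - 1 = (-3057 + (-28*9 - 57)) - 1 = (-3057 + (-252 - 57)) - 1 = (-3057 - 309) - 1 = -3366 - 1 = -3367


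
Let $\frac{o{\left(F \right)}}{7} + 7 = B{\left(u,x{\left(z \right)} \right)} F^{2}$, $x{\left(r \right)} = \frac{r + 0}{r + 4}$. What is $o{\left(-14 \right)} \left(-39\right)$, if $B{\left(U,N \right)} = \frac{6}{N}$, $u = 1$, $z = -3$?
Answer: $108927$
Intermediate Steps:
$x{\left(r \right)} = \frac{r}{4 + r}$
$o{\left(F \right)} = -49 - 14 F^{2}$ ($o{\left(F \right)} = -49 + 7 \frac{6}{\left(-3\right) \frac{1}{4 - 3}} F^{2} = -49 + 7 \frac{6}{\left(-3\right) 1^{-1}} F^{2} = -49 + 7 \frac{6}{\left(-3\right) 1} F^{2} = -49 + 7 \frac{6}{-3} F^{2} = -49 + 7 \cdot 6 \left(- \frac{1}{3}\right) F^{2} = -49 + 7 \left(- 2 F^{2}\right) = -49 - 14 F^{2}$)
$o{\left(-14 \right)} \left(-39\right) = \left(-49 - 14 \left(-14\right)^{2}\right) \left(-39\right) = \left(-49 - 2744\right) \left(-39\right) = \left(-2793\right) \left(-39\right) = 108927$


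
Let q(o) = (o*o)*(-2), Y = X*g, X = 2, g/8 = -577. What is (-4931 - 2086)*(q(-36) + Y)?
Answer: 82969008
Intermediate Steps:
g = -4616 (g = 8*(-577) = -4616)
Y = -9232 (Y = 2*(-4616) = -9232)
q(o) = -2*o² (q(o) = o²*(-2) = -2*o²)
(-4931 - 2086)*(q(-36) + Y) = (-4931 - 2086)*(-2*(-36)² - 9232) = -7017*(-2*1296 - 9232) = -7017*(-2592 - 9232) = -7017*(-11824) = 82969008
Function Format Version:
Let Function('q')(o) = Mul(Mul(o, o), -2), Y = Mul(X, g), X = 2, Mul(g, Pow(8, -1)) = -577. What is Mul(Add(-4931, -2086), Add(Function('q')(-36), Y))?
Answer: 82969008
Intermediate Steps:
g = -4616 (g = Mul(8, -577) = -4616)
Y = -9232 (Y = Mul(2, -4616) = -9232)
Function('q')(o) = Mul(-2, Pow(o, 2)) (Function('q')(o) = Mul(Pow(o, 2), -2) = Mul(-2, Pow(o, 2)))
Mul(Add(-4931, -2086), Add(Function('q')(-36), Y)) = Mul(Add(-4931, -2086), Add(Mul(-2, Pow(-36, 2)), -9232)) = Mul(-7017, Add(Mul(-2, 1296), -9232)) = Mul(-7017, Add(-2592, -9232)) = Mul(-7017, -11824) = 82969008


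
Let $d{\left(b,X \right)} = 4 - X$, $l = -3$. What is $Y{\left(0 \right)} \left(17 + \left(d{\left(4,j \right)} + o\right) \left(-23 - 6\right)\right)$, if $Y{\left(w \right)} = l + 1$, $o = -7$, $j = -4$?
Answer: $24$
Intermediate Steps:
$Y{\left(w \right)} = -2$ ($Y{\left(w \right)} = -3 + 1 = -2$)
$Y{\left(0 \right)} \left(17 + \left(d{\left(4,j \right)} + o\right) \left(-23 - 6\right)\right) = - 2 \left(17 + \left(\left(4 - -4\right) - 7\right) \left(-23 - 6\right)\right) = - 2 \left(17 + \left(\left(4 + 4\right) - 7\right) \left(-29\right)\right) = - 2 \left(17 + \left(8 - 7\right) \left(-29\right)\right) = - 2 \left(17 + 1 \left(-29\right)\right) = - 2 \left(17 - 29\right) = \left(-2\right) \left(-12\right) = 24$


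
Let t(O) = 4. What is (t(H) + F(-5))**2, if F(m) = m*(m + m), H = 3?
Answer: 2916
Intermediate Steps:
F(m) = 2*m**2 (F(m) = m*(2*m) = 2*m**2)
(t(H) + F(-5))**2 = (4 + 2*(-5)**2)**2 = (4 + 2*25)**2 = (4 + 50)**2 = 54**2 = 2916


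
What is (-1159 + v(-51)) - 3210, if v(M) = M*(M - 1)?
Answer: -1717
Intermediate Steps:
v(M) = M*(-1 + M)
(-1159 + v(-51)) - 3210 = (-1159 - 51*(-1 - 51)) - 3210 = (-1159 - 51*(-52)) - 3210 = (-1159 + 2652) - 3210 = 1493 - 3210 = -1717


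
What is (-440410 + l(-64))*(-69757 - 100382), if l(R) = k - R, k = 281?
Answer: 74872219035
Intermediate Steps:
l(R) = 281 - R
(-440410 + l(-64))*(-69757 - 100382) = (-440410 + (281 - 1*(-64)))*(-69757 - 100382) = (-440410 + (281 + 64))*(-170139) = (-440410 + 345)*(-170139) = -440065*(-170139) = 74872219035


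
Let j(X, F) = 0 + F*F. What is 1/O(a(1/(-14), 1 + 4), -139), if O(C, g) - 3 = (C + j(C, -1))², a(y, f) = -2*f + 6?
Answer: 1/12 ≈ 0.083333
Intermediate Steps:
j(X, F) = F² (j(X, F) = 0 + F² = F²)
a(y, f) = 6 - 2*f
O(C, g) = 3 + (1 + C)² (O(C, g) = 3 + (C + (-1)²)² = 3 + (C + 1)² = 3 + (1 + C)²)
1/O(a(1/(-14), 1 + 4), -139) = 1/(3 + (1 + (6 - 2*(1 + 4)))²) = 1/(3 + (1 + (6 - 2*5))²) = 1/(3 + (1 + (6 - 10))²) = 1/(3 + (1 - 4)²) = 1/(3 + (-3)²) = 1/(3 + 9) = 1/12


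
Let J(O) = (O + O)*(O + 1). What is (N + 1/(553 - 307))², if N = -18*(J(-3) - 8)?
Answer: 313679521/60516 ≈ 5183.4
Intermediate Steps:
J(O) = 2*O*(1 + O) (J(O) = (2*O)*(1 + O) = 2*O*(1 + O))
N = -72 (N = -18*(2*(-3)*(1 - 3) - 8) = -18*(2*(-3)*(-2) - 8) = -18*(12 - 8) = -18*4 = -72)
(N + 1/(553 - 307))² = (-72 + 1/(553 - 307))² = (-72 + 1/246)² = (-17711/246)² = 313679521/60516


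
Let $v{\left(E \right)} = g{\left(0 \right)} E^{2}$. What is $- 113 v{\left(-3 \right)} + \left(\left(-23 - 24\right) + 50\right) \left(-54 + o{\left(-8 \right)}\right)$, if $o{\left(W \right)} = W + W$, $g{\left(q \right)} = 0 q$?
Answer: $-210$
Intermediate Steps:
$g{\left(q \right)} = 0$
$o{\left(W \right)} = 2 W$
$v{\left(E \right)} = 0$ ($v{\left(E \right)} = 0 E^{2} = 0$)
$- 113 v{\left(-3 \right)} + \left(\left(-23 - 24\right) + 50\right) \left(-54 + o{\left(-8 \right)}\right) = \left(-113\right) 0 + \left(\left(-23 - 24\right) + 50\right) \left(-54 + 2 \left(-8\right)\right) = 0 + \left(\left(-23 - 24\right) + 50\right) \left(-54 - 16\right) = 0 + \left(-47 + 50\right) \left(-70\right) = 0 + 3 \left(-70\right) = 0 - 210 = -210$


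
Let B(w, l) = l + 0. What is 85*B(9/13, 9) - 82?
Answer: 683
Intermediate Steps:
B(w, l) = l
85*B(9/13, 9) - 82 = 85*9 - 82 = 765 - 82 = 683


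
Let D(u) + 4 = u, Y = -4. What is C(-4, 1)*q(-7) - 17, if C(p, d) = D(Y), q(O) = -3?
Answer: 7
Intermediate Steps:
D(u) = -4 + u
C(p, d) = -8 (C(p, d) = -4 - 4 = -8)
C(-4, 1)*q(-7) - 17 = -8*(-3) - 17 = 24 - 17 = 7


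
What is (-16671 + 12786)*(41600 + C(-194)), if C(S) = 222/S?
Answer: -15676320765/97 ≈ -1.6161e+8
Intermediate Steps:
(-16671 + 12786)*(41600 + C(-194)) = (-16671 + 12786)*(41600 + 222/(-194)) = -3885*(41600 + 222*(-1/194)) = -3885*(41600 - 111/97) = -3885*4035089/97 = -15676320765/97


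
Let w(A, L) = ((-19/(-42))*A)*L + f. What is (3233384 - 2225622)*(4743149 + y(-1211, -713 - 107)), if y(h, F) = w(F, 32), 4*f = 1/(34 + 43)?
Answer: 314688178924897/66 ≈ 4.7680e+12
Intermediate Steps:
f = 1/308 (f = 1/(4*(34 + 43)) = (¼)/77 = (¼)*(1/77) = 1/308 ≈ 0.0032468)
w(A, L) = 1/308 + 19*A*L/42 (w(A, L) = ((-19/(-42))*A)*L + 1/308 = ((-19*(-1/42))*A)*L + 1/308 = (19*A/42)*L + 1/308 = 19*A*L/42 + 1/308 = 1/308 + 19*A*L/42)
y(h, F) = 1/308 + 304*F/21 (y(h, F) = 1/308 + (19/42)*F*32 = 1/308 + 304*F/21)
(3233384 - 2225622)*(4743149 + y(-1211, -713 - 107)) = (3233384 - 2225622)*(4743149 + (1/308 + 304*(-713 - 107)/21)) = 1007762*(4743149 + (1/308 + (304/21)*(-820))) = 1007762*(4743149 + (1/308 - 249280/21)) = 1007762*(4743149 - 10968317/924) = 1007762*(4371701359/924) = 314688178924897/66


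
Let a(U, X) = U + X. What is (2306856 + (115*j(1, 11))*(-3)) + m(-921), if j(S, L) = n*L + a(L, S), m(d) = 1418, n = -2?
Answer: 2311724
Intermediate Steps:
j(S, L) = S - L (j(S, L) = -2*L + (L + S) = S - L)
(2306856 + (115*j(1, 11))*(-3)) + m(-921) = (2306856 + (115*(1 - 1*11))*(-3)) + 1418 = (2306856 + (115*(1 - 11))*(-3)) + 1418 = (2306856 + (115*(-10))*(-3)) + 1418 = (2306856 - 1150*(-3)) + 1418 = (2306856 + 3450) + 1418 = 2310306 + 1418 = 2311724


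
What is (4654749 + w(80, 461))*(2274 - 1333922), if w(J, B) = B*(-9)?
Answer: -6192962188800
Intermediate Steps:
w(J, B) = -9*B
(4654749 + w(80, 461))*(2274 - 1333922) = (4654749 - 9*461)*(2274 - 1333922) = (4654749 - 4149)*(-1331648) = 4650600*(-1331648) = -6192962188800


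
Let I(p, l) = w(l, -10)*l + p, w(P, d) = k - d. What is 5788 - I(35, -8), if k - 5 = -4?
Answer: 5841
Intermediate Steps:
k = 1 (k = 5 - 4 = 1)
w(P, d) = 1 - d
I(p, l) = p + 11*l (I(p, l) = (1 - 1*(-10))*l + p = (1 + 10)*l + p = 11*l + p = p + 11*l)
5788 - I(35, -8) = 5788 - (35 + 11*(-8)) = 5788 - (35 - 88) = 5788 - 1*(-53) = 5788 + 53 = 5841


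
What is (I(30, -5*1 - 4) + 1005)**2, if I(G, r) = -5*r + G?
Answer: 1166400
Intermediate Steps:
I(G, r) = G - 5*r
(I(30, -5*1 - 4) + 1005)**2 = ((30 - 5*(-5*1 - 4)) + 1005)**2 = ((30 - 5*(-5 - 4)) + 1005)**2 = ((30 - 5*(-9)) + 1005)**2 = ((30 + 45) + 1005)**2 = (75 + 1005)**2 = 1080**2 = 1166400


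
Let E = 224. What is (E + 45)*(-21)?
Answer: -5649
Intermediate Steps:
(E + 45)*(-21) = (224 + 45)*(-21) = 269*(-21) = -5649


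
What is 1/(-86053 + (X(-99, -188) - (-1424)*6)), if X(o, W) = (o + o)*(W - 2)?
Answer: -1/39889 ≈ -2.5070e-5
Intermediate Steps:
X(o, W) = 2*o*(-2 + W) (X(o, W) = (2*o)*(-2 + W) = 2*o*(-2 + W))
1/(-86053 + (X(-99, -188) - (-1424)*6)) = 1/(-86053 + (2*(-99)*(-2 - 188) - (-1424)*6)) = 1/(-86053 + (2*(-99)*(-190) - 1*(-8544))) = 1/(-86053 + (37620 + 8544)) = 1/(-86053 + 46164) = 1/(-39889) = -1/39889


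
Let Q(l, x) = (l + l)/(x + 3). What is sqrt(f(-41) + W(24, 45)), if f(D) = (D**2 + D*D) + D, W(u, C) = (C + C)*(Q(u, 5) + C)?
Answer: 3*sqrt(879) ≈ 88.944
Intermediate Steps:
Q(l, x) = 2*l/(3 + x) (Q(l, x) = (2*l)/(3 + x) = 2*l/(3 + x))
W(u, C) = 2*C*(C + u/4) (W(u, C) = (C + C)*(2*u/(3 + 5) + C) = (2*C)*(2*u/8 + C) = (2*C)*(2*u*(1/8) + C) = (2*C)*(u/4 + C) = (2*C)*(C + u/4) = 2*C*(C + u/4))
f(D) = D + 2*D**2 (f(D) = (D**2 + D**2) + D = 2*D**2 + D = D + 2*D**2)
sqrt(f(-41) + W(24, 45)) = sqrt(-41*(1 + 2*(-41)) + (1/2)*45*(24 + 4*45)) = sqrt(-41*(1 - 82) + (1/2)*45*(24 + 180)) = sqrt(-41*(-81) + (1/2)*45*204) = sqrt(3321 + 4590) = sqrt(7911) = 3*sqrt(879)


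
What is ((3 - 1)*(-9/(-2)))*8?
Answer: 72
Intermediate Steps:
((3 - 1)*(-9/(-2)))*8 = (2*(-9*(-1/2)))*8 = (2*(9/2))*8 = 9*8 = 72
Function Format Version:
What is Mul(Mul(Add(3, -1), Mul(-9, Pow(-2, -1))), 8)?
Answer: 72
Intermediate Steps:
Mul(Mul(Add(3, -1), Mul(-9, Pow(-2, -1))), 8) = Mul(Mul(2, Mul(-9, Rational(-1, 2))), 8) = Mul(Mul(2, Rational(9, 2)), 8) = Mul(9, 8) = 72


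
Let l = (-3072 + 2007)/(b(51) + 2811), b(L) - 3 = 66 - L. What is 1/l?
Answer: -943/355 ≈ -2.6563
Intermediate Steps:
b(L) = 69 - L (b(L) = 3 + (66 - L) = 69 - L)
l = -355/943 (l = (-3072 + 2007)/((69 - 1*51) + 2811) = -1065/((69 - 51) + 2811) = -1065/(18 + 2811) = -1065/2829 = -1065*1/2829 = -355/943 ≈ -0.37646)
1/l = 1/(-355/943) = -943/355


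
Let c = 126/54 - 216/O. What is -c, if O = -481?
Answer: -4015/1443 ≈ -2.7824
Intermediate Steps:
c = 4015/1443 (c = 126/54 - 216/(-481) = 126*(1/54) - 216*(-1/481) = 7/3 + 216/481 = 4015/1443 ≈ 2.7824)
-c = -1*4015/1443 = -4015/1443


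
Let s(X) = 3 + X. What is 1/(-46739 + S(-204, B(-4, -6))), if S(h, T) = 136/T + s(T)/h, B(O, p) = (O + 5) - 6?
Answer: -510/23850757 ≈ -2.1383e-5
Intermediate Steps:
B(O, p) = -1 + O (B(O, p) = (5 + O) - 6 = -1 + O)
S(h, T) = 136/T + (3 + T)/h
1/(-46739 + S(-204, B(-4, -6))) = 1/(-46739 + (3/(-204) + 136/(-1 - 4) + (-1 - 4)/(-204))) = 1/(-46739 + (3*(-1/204) + 136/(-5) - 5*(-1/204))) = 1/(-46739 + (-1/68 + 136*(-⅕) + 5/204)) = 1/(-46739 + (-1/68 - 136/5 + 5/204)) = 1/(-46739 - 13867/510) = 1/(-23850757/510) = -510/23850757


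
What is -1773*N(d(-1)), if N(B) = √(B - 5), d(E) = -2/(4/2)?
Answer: -1773*I*√6 ≈ -4342.9*I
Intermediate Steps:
d(E) = -1 (d(E) = -2/(4*(½)) = -2/2 = -2*½ = -1)
N(B) = √(-5 + B)
-1773*N(d(-1)) = -1773*√(-5 - 1) = -1773*I*√6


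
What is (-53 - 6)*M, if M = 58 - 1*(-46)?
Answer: -6136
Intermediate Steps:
M = 104 (M = 58 + 46 = 104)
(-53 - 6)*M = (-53 - 6)*104 = -59*104 = -6136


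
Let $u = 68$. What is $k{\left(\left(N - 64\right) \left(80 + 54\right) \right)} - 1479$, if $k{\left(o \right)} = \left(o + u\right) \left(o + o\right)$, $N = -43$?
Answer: $409205041$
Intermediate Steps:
$k{\left(o \right)} = 2 o \left(68 + o\right)$ ($k{\left(o \right)} = \left(o + 68\right) \left(o + o\right) = \left(68 + o\right) 2 o = 2 o \left(68 + o\right)$)
$k{\left(\left(N - 64\right) \left(80 + 54\right) \right)} - 1479 = 2 \left(-43 - 64\right) \left(80 + 54\right) \left(68 + \left(-43 - 64\right) \left(80 + 54\right)\right) - 1479 = 2 \left(\left(-107\right) 134\right) \left(68 - 14338\right) - 1479 = 2 \left(-14338\right) \left(68 - 14338\right) - 1479 = 2 \left(-14338\right) \left(-14270\right) - 1479 = 409206520 - 1479 = 409205041$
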